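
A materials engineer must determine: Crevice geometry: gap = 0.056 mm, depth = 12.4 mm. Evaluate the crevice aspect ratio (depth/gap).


Aspect ratio = depth / gap
Ratio = 12.4 / 0.056 = 221.4

221.4


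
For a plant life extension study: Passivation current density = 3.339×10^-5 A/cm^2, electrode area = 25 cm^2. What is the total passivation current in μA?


I = i_pass * A, then convert A → μA (×10^6)
I = 3.339×10^-5 * 25 * 10^6 = 834.75 μA

834.75 μA


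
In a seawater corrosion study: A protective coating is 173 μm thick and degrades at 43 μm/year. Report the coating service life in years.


Service life = thickness / degradation rate
Life = 173 / 43 = 4.0 years

4.0 years


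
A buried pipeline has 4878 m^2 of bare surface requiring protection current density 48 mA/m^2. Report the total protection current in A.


I = area * current density, then convert mA → A (÷1000)
I = 4878 * 48 / 1000 = 234.14 A

234.14 A


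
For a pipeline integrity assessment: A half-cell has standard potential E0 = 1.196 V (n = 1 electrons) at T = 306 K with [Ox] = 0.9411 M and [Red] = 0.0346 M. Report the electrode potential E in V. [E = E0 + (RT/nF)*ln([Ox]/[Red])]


Apply the Nernst equation: E = E0 + (RT/nF)*ln([Ox]/[Red])
Step 1: RT/nF = 8.314*306/(1*96485) = 0.02636766 V
Step 2: [Ox]/[Red] = 0.9411/0.0346 = 27.199422
Step 3: ln(27.199422) = 3.303196
Step 4: correction = 0.02636766 * 3.303196 = 0.087 V
E = 1.196 + 0.087 = 1.283 V

1.283 V


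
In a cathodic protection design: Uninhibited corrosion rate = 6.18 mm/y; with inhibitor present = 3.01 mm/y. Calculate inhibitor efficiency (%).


Apply the inhibitor-efficiency definition: IE = (CR_blank − CR_inh)/CR_blank × 100
IE = (6.18 − 3.01) / 6.18 × 100
IE = 3.17 / 6.18 × 100 = 51.3 %

51.3 %


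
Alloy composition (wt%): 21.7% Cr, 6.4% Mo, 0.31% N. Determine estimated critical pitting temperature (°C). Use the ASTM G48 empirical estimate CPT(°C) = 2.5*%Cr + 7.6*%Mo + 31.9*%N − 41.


Apply the ASTM G48 empirical CPT estimate: CPT(°C) = 2.5*%Cr + 7.6*%Mo + 31.9*%N − 41
2.5*21.7 = 54.25; 7.6*6.4 = 48.64; 31.9*0.31 = 9.889
CPT = 54.25 + 48.64 + 9.889 − 41 = 71.779 °C
Rounded to 0.1 °C: CPT ≈ 71.8 °C

71.8 °C


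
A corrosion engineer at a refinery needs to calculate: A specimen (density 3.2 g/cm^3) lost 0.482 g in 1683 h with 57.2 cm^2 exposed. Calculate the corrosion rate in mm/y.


Apply the mm/y weight-loss relation: CR = 87600 * W / (D * A * T)
Numerator: 87600 * 0.482 = 42223.2
Denominator: 3.2 * 57.2 * 1683 = 308056.32
CR = 42223.2 / 308056.32 = 0.13706 mm/y

0.13706 mm/y


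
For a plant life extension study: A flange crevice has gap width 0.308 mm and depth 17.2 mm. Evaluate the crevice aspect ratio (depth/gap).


Aspect ratio = depth / gap
Ratio = 17.2 / 0.308 = 55.8

55.8


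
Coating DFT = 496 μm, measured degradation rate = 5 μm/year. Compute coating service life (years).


Service life = thickness / degradation rate
Life = 496 / 5 = 99.2 years

99.2 years


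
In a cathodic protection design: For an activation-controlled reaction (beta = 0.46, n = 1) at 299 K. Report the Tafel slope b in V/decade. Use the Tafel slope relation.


Apply the Tafel slope relation: b = 2.303*R*T/(beta*n*F)
Numerator: 2.303 * 8.314 * 299 = 5725.0
Denominator: 0.46 * 1 * 96485 = 44383.1
b = 5725.0 / 44383.1 = 0.129 V/decade

0.129 V/decade


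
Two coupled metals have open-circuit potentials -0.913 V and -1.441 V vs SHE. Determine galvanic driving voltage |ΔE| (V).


Driving voltage is the absolute potential difference.
|ΔE| = |-0.913 − (-1.441)| = 0.528 V

0.528 V


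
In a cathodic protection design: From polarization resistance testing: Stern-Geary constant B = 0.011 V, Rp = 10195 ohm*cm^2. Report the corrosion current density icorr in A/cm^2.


Apply the Stern-Geary relation: icorr = B / Rp
icorr = 0.011 / 10195 = 1.079×10^-6 A/cm^2

1.079×10^-6 A/cm^2


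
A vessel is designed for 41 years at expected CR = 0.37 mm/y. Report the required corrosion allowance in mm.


Corrosion allowance = CR × design life
CA = 0.37 * 41 = 15.17 mm

15.17 mm


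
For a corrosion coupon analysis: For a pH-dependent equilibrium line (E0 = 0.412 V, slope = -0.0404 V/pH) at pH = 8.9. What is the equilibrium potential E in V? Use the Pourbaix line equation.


Apply the Pourbaix line equation: E = E0 + slope*pH
E = 0.412 + (-0.0404)*8.9 = 0.412 + (-0.35956) = 0.05244 V
Rounded to 4 decimal places: E = 0.0524 V

0.0524 V


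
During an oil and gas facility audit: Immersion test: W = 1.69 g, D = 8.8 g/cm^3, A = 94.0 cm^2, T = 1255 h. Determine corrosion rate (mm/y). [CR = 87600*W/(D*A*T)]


Apply the mm/y weight-loss relation: CR = 87600 * W / (D * A * T)
Numerator: 87600 * 1.69 = 148044.0
Denominator: 8.8 * 94.0 * 1255 = 1038136.0
CR = 148044.0 / 1038136.0 = 0.14261 mm/y

0.14261 mm/y


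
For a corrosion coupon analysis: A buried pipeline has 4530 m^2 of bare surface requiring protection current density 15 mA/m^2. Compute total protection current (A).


I = area * current density, then convert mA → A (÷1000)
I = 4530 * 15 / 1000 = 67.95 A

67.95 A


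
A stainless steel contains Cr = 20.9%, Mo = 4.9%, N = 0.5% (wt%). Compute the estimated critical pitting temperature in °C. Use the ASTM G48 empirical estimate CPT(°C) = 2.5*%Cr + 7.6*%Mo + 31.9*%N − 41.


Apply the ASTM G48 empirical CPT estimate: CPT(°C) = 2.5*%Cr + 7.6*%Mo + 31.9*%N − 41
2.5*20.9 = 52.25; 7.6*4.9 = 37.24; 31.9*0.5 = 15.95
CPT = 52.25 + 37.24 + 15.95 − 41 = 64.44 °C
Rounded to 0.1 °C: CPT ≈ 64.4 °C

64.4 °C


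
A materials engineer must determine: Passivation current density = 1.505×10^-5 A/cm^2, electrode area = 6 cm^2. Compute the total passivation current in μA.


I = i_pass * A, then convert A → μA (×10^6)
I = 1.505×10^-5 * 6 * 10^6 = 90.3 μA

90.3 μA


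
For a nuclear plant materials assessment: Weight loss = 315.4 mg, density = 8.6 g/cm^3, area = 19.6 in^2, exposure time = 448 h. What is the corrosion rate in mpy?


Apply the mpy weight-loss relation: CR = 534 * W / (D * A * T)
Numerator: 534 * 315.4 = 168423.6
Denominator: 8.6 * 19.6 * 448 = 75514.88
CR = 168423.6 / 75514.88 = 2.23034 mpy

2.23034 mpy


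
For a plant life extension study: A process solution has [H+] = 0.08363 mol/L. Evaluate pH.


pH = −log10[H+]
pH = −log10(0.08363) = 1.08

1.08


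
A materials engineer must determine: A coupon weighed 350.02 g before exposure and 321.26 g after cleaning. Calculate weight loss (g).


Weight loss = initial − final
WL = 350.02 − 321.26 = 28.76 g

28.76 g


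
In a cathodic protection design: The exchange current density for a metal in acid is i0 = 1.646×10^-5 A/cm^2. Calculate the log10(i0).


i0 = 1.646×10^-5 A/cm^2
log10(i0) = -4.784

-4.784


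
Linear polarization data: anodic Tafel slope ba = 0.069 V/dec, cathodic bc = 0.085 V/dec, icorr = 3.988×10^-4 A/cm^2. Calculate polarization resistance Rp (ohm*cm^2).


Apply the Stern-Geary equation: Rp = ba*bc / (2.303*icorr*(ba+bc))
ba*bc = 0.069*0.085 = 0.005865
ba+bc = 0.154; 2.303*icorr*(ba+bc) = 2.303*3.988×10^-4*0.154 = 1.4143921×10^-4
Rp = 0.005865 / 1.4143921×10^-4 = 41.5 ohm*cm^2

41.5 ohm*cm^2


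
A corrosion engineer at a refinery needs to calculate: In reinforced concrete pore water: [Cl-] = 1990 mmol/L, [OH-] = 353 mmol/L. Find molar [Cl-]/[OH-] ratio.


Threshold parameter = [Cl-] / [OH-] (molar basis; both in mmol/L, so units cancel)
Ratio = 1990 / 353 = 5.64

5.64


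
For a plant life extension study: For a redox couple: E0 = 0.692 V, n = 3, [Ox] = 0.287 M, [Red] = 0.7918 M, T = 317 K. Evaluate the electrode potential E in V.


Apply the Nernst equation: E = E0 + (RT/nF)*ln([Ox]/[Red])
Step 1: RT/nF = 8.314*317/(3*96485) = 0.00910517 V
Step 2: [Ox]/[Red] = 0.287/0.7918 = 0.362465
Step 3: ln(0.362465) = -1.014827
Step 4: correction = 0.00910517 * -1.014827 = -0.009 V
E = 0.692 + -0.009 = 0.683 V

0.683 V


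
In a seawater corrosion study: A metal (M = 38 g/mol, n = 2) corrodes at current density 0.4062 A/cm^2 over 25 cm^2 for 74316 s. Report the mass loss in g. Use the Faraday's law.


Apply Faraday's law: m = i*A*t*M / (n*F)
Total charge passed Q = i*A*t = 0.4062*25*74316 = 754678.98 C
m = Q*M/(n*F) = 754678.98*38/(2*96485) = 148.61274 g

148.61274 g


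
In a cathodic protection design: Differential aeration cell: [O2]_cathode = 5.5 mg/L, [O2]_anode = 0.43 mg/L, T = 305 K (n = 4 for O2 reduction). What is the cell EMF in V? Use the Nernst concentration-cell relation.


Apply the Nernst concentration-cell relation: E = (RT/nF)*ln(C_cathode/C_anode)
RT/nF = 8.314*305/(4*96485) = 0.00657037 V
ln(5.5/0.43) = 2.54872
E = 0.00657037 * 2.54872 = 0.01675 V

0.01675 V


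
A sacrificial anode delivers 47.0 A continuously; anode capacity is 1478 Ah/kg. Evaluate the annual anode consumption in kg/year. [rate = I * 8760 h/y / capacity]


Annual consumption = current * hours per year / capacity
Rate = 47.0 * 8760 / 1478 = 278.6 kg/year

278.6 kg/year


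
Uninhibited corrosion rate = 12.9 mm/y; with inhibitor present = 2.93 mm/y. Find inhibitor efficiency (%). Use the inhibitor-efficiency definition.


Apply the inhibitor-efficiency definition: IE = (CR_blank − CR_inh)/CR_blank × 100
IE = (12.9 − 2.93) / 12.9 × 100
IE = 9.97 / 12.9 × 100 = 77.3 %

77.3 %


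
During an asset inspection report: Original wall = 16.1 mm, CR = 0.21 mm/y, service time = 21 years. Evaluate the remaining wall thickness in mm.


Remaining wall = original − CR × time
t = 16.1 − 0.21*21 = 16.1 − 4.41 = 11.69 mm

11.69 mm


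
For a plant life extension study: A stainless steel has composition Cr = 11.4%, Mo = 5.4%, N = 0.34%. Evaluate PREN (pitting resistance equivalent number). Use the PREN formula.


Apply the PREN formula: PREN = Cr + 3.3*Mo + 16*N
PREN = 11.4 + 3.3*5.4 + 16*0.34
PREN = 11.4 + 17.82 + 5.44 = 34.66

34.66


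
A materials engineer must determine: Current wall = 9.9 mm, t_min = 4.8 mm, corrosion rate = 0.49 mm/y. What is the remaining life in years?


Apply the remaining-life relation: RL = (t_current − t_min) / CR
RL = (9.9 − 4.8) / 0.49 = 5.1 / 0.49 = 10.4 years

10.4 years


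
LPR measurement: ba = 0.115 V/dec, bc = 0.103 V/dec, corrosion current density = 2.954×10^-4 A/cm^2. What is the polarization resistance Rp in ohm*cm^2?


Apply the Stern-Geary equation: Rp = ba*bc / (2.303*icorr*(ba+bc))
ba*bc = 0.115*0.103 = 0.011845
ba+bc = 0.218; 2.303*icorr*(ba+bc) = 2.303*2.954×10^-4*0.218 = 1.4830675×10^-4
Rp = 0.011845 / 1.4830675×10^-4 = 79.9 ohm*cm^2

79.9 ohm*cm^2


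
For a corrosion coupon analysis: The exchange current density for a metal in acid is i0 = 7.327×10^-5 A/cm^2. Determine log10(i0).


i0 = 7.327×10^-5 A/cm^2
log10(i0) = -4.135

-4.135


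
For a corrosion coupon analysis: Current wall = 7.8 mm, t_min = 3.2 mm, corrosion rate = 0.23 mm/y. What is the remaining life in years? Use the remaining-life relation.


Apply the remaining-life relation: RL = (t_current − t_min) / CR
RL = (7.8 − 3.2) / 0.23 = 4.6 / 0.23 = 20.0 years

20.0 years


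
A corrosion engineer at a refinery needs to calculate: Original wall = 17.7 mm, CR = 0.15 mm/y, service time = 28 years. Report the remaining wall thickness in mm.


Remaining wall = original − CR × time
t = 17.7 − 0.15*28 = 17.7 − 4.2 = 13.5 mm

13.5 mm


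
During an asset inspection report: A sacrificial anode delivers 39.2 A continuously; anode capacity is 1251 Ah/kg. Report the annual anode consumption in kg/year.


Annual consumption = current * hours per year / capacity
Rate = 39.2 * 8760 / 1251 = 274.5 kg/year

274.5 kg/year


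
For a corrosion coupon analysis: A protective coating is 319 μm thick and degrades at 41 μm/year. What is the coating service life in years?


Service life = thickness / degradation rate
Life = 319 / 41 = 7.8 years

7.8 years


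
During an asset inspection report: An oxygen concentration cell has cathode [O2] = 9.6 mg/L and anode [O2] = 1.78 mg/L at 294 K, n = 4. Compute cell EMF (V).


Apply the Nernst concentration-cell relation: E = (RT/nF)*ln(C_cathode/C_anode)
RT/nF = 8.314*294/(4*96485) = 0.00633341 V
ln(9.6/1.78) = 1.68515
E = 0.00633341 * 1.68515 = 0.01067 V

0.01067 V


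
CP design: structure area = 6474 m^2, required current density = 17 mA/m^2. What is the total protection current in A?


I = area * current density, then convert mA → A (÷1000)
I = 6474 * 17 / 1000 = 110.06 A

110.06 A


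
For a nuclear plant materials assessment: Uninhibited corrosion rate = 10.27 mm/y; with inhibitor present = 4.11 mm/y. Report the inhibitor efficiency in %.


Apply the inhibitor-efficiency definition: IE = (CR_blank − CR_inh)/CR_blank × 100
IE = (10.27 − 4.11) / 10.27 × 100
IE = 6.16 / 10.27 × 100 = 60.0 %

60.0 %


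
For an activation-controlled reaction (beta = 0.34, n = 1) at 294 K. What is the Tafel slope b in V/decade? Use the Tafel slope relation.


Apply the Tafel slope relation: b = 2.303*R*T/(beta*n*F)
Numerator: 2.303 * 8.314 * 294 = 5629.26
Denominator: 0.34 * 1 * 96485 = 32804.9
b = 5629.26 / 32804.9 = 0.1716 V/decade

0.1716 V/decade


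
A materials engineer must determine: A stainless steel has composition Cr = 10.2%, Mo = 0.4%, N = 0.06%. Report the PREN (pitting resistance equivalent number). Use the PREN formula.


Apply the PREN formula: PREN = Cr + 3.3*Mo + 16*N
PREN = 10.2 + 3.3*0.4 + 16*0.06
PREN = 10.2 + 1.32 + 0.96 = 12.48

12.48


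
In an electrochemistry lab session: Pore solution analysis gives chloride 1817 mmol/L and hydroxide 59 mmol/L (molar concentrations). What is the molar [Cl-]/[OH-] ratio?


Threshold parameter = [Cl-] / [OH-] (molar basis; both in mmol/L, so units cancel)
Ratio = 1817 / 59 = 30.8

30.8


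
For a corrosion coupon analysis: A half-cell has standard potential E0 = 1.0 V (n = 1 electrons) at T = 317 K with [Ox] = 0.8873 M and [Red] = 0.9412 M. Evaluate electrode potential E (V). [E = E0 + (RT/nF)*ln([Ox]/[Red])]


Apply the Nernst equation: E = E0 + (RT/nF)*ln([Ox]/[Red])
Step 1: RT/nF = 8.314*317/(1*96485) = 0.02731552 V
Step 2: [Ox]/[Red] = 0.8873/0.9412 = 0.942733
Step 3: ln(0.942733) = -0.058972
Step 4: correction = 0.02731552 * -0.058972 = -0.002 V
E = 1.0 + -0.002 = 0.998 V

0.998 V


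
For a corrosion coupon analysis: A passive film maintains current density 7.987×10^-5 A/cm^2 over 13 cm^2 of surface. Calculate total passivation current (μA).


I = i_pass * A, then convert A → μA (×10^6)
I = 7.987×10^-5 * 13 * 10^6 = 1038.31 μA

1038.31 μA


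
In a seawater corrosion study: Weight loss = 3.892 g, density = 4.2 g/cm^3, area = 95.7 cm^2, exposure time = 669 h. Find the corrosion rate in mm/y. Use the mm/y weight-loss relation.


Apply the mm/y weight-loss relation: CR = 87600 * W / (D * A * T)
Numerator: 87600 * 3.892 = 340939.2
Denominator: 4.2 * 95.7 * 669 = 268897.86
CR = 340939.2 / 268897.86 = 1.26791 mm/y

1.26791 mm/y


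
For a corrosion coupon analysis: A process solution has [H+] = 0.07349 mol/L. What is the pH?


pH = −log10[H+]
pH = −log10(0.07349) = 1.13

1.13


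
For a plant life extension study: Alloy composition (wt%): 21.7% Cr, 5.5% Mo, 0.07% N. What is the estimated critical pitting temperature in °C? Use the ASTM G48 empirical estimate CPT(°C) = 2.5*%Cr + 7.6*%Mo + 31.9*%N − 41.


Apply the ASTM G48 empirical CPT estimate: CPT(°C) = 2.5*%Cr + 7.6*%Mo + 31.9*%N − 41
2.5*21.7 = 54.25; 7.6*5.5 = 41.8; 31.9*0.07 = 2.233
CPT = 54.25 + 41.8 + 2.233 − 41 = 57.283 °C
Rounded to 0.1 °C: CPT ≈ 57.3 °C

57.3 °C


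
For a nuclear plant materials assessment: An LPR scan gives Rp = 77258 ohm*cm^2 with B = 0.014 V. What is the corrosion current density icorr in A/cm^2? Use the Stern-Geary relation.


Apply the Stern-Geary relation: icorr = B / Rp
icorr = 0.014 / 77258 = 1.812×10^-7 A/cm^2

1.812×10^-7 A/cm^2


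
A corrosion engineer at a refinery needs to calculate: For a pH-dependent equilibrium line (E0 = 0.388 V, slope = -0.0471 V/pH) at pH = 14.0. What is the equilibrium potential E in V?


Apply the Pourbaix line equation: E = E0 + slope*pH
E = 0.388 + (-0.0471)*14.0 = 0.388 + (-0.6594) = -0.2714 V
Rounded to 3 decimal places: E = -0.271 V

-0.271 V


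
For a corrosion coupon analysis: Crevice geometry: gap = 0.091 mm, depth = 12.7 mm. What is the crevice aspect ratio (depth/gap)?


Aspect ratio = depth / gap
Ratio = 12.7 / 0.091 = 139.6

139.6


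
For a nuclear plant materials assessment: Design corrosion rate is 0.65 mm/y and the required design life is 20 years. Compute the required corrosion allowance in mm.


Corrosion allowance = CR × design life
CA = 0.65 * 20 = 13.0 mm

13.0 mm


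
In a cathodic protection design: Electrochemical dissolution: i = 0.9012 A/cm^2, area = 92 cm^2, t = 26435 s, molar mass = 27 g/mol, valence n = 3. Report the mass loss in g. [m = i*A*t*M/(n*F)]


Apply Faraday's law: m = i*A*t*M / (n*F)
Total charge passed Q = i*A*t = 0.9012*92*26435 = 2191736.424 C
m = Q*M/(n*F) = 2191736.424*27/(3*96485) = 204.442 g

204.442 g


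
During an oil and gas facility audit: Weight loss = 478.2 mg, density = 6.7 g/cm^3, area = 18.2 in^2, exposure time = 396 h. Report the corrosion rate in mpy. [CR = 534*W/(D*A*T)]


Apply the mpy weight-loss relation: CR = 534 * W / (D * A * T)
Numerator: 534 * 478.2 = 255358.8
Denominator: 6.7 * 18.2 * 396 = 48288.24
CR = 255358.8 / 48288.24 = 5.28822 mpy

5.28822 mpy


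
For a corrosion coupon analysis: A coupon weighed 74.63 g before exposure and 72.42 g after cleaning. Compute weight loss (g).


Weight loss = initial − final
WL = 74.63 − 72.42 = 2.21 g

2.21 g


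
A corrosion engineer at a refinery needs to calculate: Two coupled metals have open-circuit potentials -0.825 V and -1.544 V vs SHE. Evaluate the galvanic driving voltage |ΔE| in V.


Driving voltage is the absolute potential difference.
|ΔE| = |-0.825 − (-1.544)| = 0.719 V

0.719 V


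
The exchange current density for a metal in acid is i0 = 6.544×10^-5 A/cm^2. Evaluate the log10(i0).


i0 = 6.544×10^-5 A/cm^2
log10(i0) = -4.184

-4.184


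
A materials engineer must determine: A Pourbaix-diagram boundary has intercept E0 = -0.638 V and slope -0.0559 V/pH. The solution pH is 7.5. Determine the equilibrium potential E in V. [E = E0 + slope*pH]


Apply the Pourbaix line equation: E = E0 + slope*pH
E = -0.638 + (-0.0559)*7.5 = -0.638 + (-0.41925) = -1.05725 V
Rounded to 4 decimal places: E = -1.0573 V

-1.0573 V


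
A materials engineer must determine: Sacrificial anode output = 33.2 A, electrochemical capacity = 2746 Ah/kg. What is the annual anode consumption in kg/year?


Annual consumption = current * hours per year / capacity
Rate = 33.2 * 8760 / 2746 = 105.9 kg/year

105.9 kg/year


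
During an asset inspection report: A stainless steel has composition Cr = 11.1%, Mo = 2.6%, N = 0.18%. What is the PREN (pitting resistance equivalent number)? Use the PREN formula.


Apply the PREN formula: PREN = Cr + 3.3*Mo + 16*N
PREN = 11.1 + 3.3*2.6 + 16*0.18
PREN = 11.1 + 8.58 + 2.88 = 22.56

22.56


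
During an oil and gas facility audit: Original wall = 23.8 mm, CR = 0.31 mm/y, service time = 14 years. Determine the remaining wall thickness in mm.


Remaining wall = original − CR × time
t = 23.8 − 0.31*14 = 23.8 − 4.34 = 19.46 mm

19.46 mm


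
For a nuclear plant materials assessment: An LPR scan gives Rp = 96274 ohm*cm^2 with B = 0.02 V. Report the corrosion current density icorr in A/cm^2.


Apply the Stern-Geary relation: icorr = B / Rp
icorr = 0.02 / 96274 = 2.077×10^-7 A/cm^2

2.077×10^-7 A/cm^2


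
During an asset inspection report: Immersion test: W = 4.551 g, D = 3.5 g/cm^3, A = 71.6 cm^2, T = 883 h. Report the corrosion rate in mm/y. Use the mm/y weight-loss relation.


Apply the mm/y weight-loss relation: CR = 87600 * W / (D * A * T)
Numerator: 87600 * 4.551 = 398667.6
Denominator: 3.5 * 71.6 * 883 = 221279.8
CR = 398667.6 / 221279.8 = 1.8016 mm/y

1.8016 mm/y


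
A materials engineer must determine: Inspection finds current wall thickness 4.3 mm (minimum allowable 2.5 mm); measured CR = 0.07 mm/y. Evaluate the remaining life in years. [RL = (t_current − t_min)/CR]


Apply the remaining-life relation: RL = (t_current − t_min) / CR
RL = (4.3 − 2.5) / 0.07 = 1.8 / 0.07 = 25.7 years

25.7 years


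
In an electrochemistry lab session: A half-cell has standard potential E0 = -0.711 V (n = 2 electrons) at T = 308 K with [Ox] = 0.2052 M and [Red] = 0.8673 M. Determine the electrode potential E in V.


Apply the Nernst equation: E = E0 + (RT/nF)*ln([Ox]/[Red])
Step 1: RT/nF = 8.314*308/(2*96485) = 0.01327 V
Step 2: [Ox]/[Red] = 0.2052/0.8673 = 0.236596
Step 3: ln(0.236596) = -1.441401
Step 4: correction = 0.01327 * -1.441401 = -0.019 V
E = -0.711 + -0.019 = -0.73 V

-0.73 V


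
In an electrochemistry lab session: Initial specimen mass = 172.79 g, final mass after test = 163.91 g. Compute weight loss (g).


Weight loss = initial − final
WL = 172.79 − 163.91 = 8.88 g

8.88 g


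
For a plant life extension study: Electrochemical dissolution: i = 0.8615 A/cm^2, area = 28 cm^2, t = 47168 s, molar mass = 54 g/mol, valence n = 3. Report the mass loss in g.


Apply Faraday's law: m = i*A*t*M / (n*F)
Total charge passed Q = i*A*t = 0.8615*28*47168 = 1137786.496 C
m = Q*M/(n*F) = 1137786.496*54/(3*96485) = 212.2626 g

212.2626 g


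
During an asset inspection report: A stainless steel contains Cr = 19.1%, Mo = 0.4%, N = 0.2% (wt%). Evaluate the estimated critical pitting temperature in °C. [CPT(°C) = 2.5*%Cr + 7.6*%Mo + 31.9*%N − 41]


Apply the ASTM G48 empirical CPT estimate: CPT(°C) = 2.5*%Cr + 7.6*%Mo + 31.9*%N − 41
2.5*19.1 = 47.75; 7.6*0.4 = 3.04; 31.9*0.2 = 6.38
CPT = 47.75 + 3.04 + 6.38 − 41 = 16.17 °C
Rounded to 0.1 °C: CPT ≈ 16.2 °C

16.2 °C


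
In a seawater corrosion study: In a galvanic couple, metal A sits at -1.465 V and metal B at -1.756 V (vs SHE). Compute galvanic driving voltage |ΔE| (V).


Driving voltage is the absolute potential difference.
|ΔE| = |-1.465 − (-1.756)| = 0.291 V

0.291 V


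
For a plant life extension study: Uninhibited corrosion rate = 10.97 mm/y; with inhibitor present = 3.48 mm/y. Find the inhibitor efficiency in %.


Apply the inhibitor-efficiency definition: IE = (CR_blank − CR_inh)/CR_blank × 100
IE = (10.97 − 3.48) / 10.97 × 100
IE = 7.49 / 10.97 × 100 = 68.3 %

68.3 %


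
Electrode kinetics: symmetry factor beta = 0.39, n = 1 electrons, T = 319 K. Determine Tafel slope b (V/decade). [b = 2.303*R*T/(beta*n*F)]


Apply the Tafel slope relation: b = 2.303*R*T/(beta*n*F)
Numerator: 2.303 * 8.314 * 319 = 6107.94
Denominator: 0.39 * 1 * 96485 = 37629.15
b = 6107.94 / 37629.15 = 0.1623 V/decade

0.1623 V/decade


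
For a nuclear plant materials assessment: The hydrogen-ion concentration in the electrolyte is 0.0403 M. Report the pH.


pH = −log10[H+]
pH = −log10(0.0403) = 1.39

1.39


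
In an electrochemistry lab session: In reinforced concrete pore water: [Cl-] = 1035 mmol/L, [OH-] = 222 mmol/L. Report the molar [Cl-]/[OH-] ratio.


Threshold parameter = [Cl-] / [OH-] (molar basis; both in mmol/L, so units cancel)
Ratio = 1035 / 222 = 4.66

4.66


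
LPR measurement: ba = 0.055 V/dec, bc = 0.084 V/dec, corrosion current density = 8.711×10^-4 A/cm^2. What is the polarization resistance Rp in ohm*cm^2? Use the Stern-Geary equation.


Apply the Stern-Geary equation: Rp = ba*bc / (2.303*icorr*(ba+bc))
ba*bc = 0.055*0.084 = 0.00462
ba+bc = 0.139; 2.303*icorr*(ba+bc) = 2.303*8.711×10^-4*0.139 = 2.7885392×10^-4
Rp = 0.00462 / 2.7885392×10^-4 = 16.57 ohm*cm^2

16.57 ohm*cm^2


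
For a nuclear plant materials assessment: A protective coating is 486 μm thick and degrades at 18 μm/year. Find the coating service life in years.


Service life = thickness / degradation rate
Life = 486 / 18 = 27.0 years

27.0 years


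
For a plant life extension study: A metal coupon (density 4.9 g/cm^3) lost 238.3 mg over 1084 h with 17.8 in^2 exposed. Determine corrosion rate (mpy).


Apply the mpy weight-loss relation: CR = 534 * W / (D * A * T)
Numerator: 534 * 238.3 = 127252.2
Denominator: 4.9 * 17.8 * 1084 = 94546.48
CR = 127252.2 / 94546.48 = 1.34592 mpy

1.34592 mpy


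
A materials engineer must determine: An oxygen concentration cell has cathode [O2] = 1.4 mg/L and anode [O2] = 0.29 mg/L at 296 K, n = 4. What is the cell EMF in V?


Apply the Nernst concentration-cell relation: E = (RT/nF)*ln(C_cathode/C_anode)
RT/nF = 8.314*296/(4*96485) = 0.00637649 V
ln(1.4/0.29) = 1.57435
E = 0.00637649 * 1.57435 = 0.01004 V

0.01004 V


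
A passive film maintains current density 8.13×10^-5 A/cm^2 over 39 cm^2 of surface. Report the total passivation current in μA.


I = i_pass * A, then convert A → μA (×10^6)
I = 8.13×10^-5 * 39 * 10^6 = 3170.7 μA

3170.7 μA


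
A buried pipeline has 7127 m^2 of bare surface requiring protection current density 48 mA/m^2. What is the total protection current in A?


I = area * current density, then convert mA → A (÷1000)
I = 7127 * 48 / 1000 = 342.1 A

342.1 A


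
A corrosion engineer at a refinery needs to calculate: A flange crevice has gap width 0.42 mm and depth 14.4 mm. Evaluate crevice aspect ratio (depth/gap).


Aspect ratio = depth / gap
Ratio = 14.4 / 0.42 = 34.3

34.3


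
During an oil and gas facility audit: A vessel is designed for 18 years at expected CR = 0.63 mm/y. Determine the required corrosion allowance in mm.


Corrosion allowance = CR × design life
CA = 0.63 * 18 = 11.34 mm

11.34 mm


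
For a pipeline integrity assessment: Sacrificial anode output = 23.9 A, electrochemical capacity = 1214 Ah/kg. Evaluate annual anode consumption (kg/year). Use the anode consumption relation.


Annual consumption = current * hours per year / capacity
Rate = 23.9 * 8760 / 1214 = 172.5 kg/year

172.5 kg/year


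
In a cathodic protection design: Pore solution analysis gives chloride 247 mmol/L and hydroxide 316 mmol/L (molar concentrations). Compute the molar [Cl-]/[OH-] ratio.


Threshold parameter = [Cl-] / [OH-] (molar basis; both in mmol/L, so units cancel)
Ratio = 247 / 316 = 0.78

0.78


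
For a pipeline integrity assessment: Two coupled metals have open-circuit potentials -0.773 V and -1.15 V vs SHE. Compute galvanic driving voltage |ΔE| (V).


Driving voltage is the absolute potential difference.
|ΔE| = |-0.773 − (-1.15)| = 0.377 V

0.377 V


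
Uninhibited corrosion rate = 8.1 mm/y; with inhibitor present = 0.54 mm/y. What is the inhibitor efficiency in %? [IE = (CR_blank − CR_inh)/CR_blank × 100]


Apply the inhibitor-efficiency definition: IE = (CR_blank − CR_inh)/CR_blank × 100
IE = (8.1 − 0.54) / 8.1 × 100
IE = 7.56 / 8.1 × 100 = 93.3 %

93.3 %


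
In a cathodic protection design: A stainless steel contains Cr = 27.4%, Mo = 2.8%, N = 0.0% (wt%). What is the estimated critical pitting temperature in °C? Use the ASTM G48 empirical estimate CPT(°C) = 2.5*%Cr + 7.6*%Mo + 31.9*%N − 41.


Apply the ASTM G48 empirical CPT estimate: CPT(°C) = 2.5*%Cr + 7.6*%Mo + 31.9*%N − 41
2.5*27.4 = 68.5; 7.6*2.8 = 21.28; 31.9*0.0 = 0
CPT = 68.5 + 21.28 + 0 − 41 = 48.78 °C
Rounded to 0.1 °C: CPT ≈ 48.8 °C

48.8 °C


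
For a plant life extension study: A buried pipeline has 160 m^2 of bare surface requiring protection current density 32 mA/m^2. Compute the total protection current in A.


I = area * current density, then convert mA → A (÷1000)
I = 160 * 32 / 1000 = 5.12 A

5.12 A


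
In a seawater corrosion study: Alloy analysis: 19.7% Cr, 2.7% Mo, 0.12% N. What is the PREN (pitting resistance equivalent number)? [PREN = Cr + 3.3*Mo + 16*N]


Apply the PREN formula: PREN = Cr + 3.3*Mo + 16*N
PREN = 19.7 + 3.3*2.7 + 16*0.12
PREN = 19.7 + 8.91 + 1.92 = 30.53

30.53


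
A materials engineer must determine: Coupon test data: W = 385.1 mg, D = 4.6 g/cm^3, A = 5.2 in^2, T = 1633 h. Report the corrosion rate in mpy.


Apply the mpy weight-loss relation: CR = 534 * W / (D * A * T)
Numerator: 534 * 385.1 = 205643.4
Denominator: 4.6 * 5.2 * 1633 = 39061.36
CR = 205643.4 / 39061.36 = 5.2646 mpy

5.2646 mpy


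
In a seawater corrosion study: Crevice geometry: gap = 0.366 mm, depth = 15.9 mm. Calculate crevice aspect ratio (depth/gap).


Aspect ratio = depth / gap
Ratio = 15.9 / 0.366 = 43.4

43.4


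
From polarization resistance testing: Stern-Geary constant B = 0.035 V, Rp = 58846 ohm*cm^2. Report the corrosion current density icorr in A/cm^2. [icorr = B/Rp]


Apply the Stern-Geary relation: icorr = B / Rp
icorr = 0.035 / 58846 = 5.948×10^-7 A/cm^2

5.948×10^-7 A/cm^2


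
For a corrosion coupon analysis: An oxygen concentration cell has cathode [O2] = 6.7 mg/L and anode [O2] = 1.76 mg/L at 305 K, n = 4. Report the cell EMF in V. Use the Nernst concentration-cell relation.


Apply the Nernst concentration-cell relation: E = (RT/nF)*ln(C_cathode/C_anode)
RT/nF = 8.314*305/(4*96485) = 0.00657037 V
ln(6.7/1.76) = 1.33679
E = 0.00657037 * 1.33679 = 0.00878 V

0.00878 V


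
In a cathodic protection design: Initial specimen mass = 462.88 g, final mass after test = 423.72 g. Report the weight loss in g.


Weight loss = initial − final
WL = 462.88 − 423.72 = 39.16 g

39.16 g


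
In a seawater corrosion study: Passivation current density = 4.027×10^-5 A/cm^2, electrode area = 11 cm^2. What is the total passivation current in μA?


I = i_pass * A, then convert A → μA (×10^6)
I = 4.027×10^-5 * 11 * 10^6 = 442.97 μA

442.97 μA


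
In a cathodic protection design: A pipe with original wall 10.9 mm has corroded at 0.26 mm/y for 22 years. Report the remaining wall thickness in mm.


Remaining wall = original − CR × time
t = 10.9 − 0.26*22 = 10.9 − 5.72 = 5.18 mm

5.18 mm


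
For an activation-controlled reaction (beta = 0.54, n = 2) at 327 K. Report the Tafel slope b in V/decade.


Apply the Tafel slope relation: b = 2.303*R*T/(beta*n*F)
Numerator: 2.303 * 8.314 * 327 = 6261.12
Denominator: 0.54 * 2 * 96485 = 104203.8
b = 6261.12 / 104203.8 = 0.0601 V/decade

0.0601 V/decade


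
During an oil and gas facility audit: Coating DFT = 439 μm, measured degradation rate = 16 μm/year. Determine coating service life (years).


Service life = thickness / degradation rate
Life = 439 / 16 = 27.4 years

27.4 years


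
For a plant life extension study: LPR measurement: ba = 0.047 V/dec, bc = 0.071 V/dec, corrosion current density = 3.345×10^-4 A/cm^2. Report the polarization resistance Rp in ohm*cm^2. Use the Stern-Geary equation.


Apply the Stern-Geary equation: Rp = ba*bc / (2.303*icorr*(ba+bc))
ba*bc = 0.047*0.071 = 0.003337
ba+bc = 0.118; 2.303*icorr*(ba+bc) = 2.303*3.345×10^-4*0.118 = 9.0901713×10^-5
Rp = 0.003337 / 9.0901713×10^-5 = 36.71 ohm*cm^2

36.71 ohm*cm^2


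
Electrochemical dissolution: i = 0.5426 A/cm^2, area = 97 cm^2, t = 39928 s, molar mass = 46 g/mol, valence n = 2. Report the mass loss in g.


Apply Faraday's law: m = i*A*t*M / (n*F)
Total charge passed Q = i*A*t = 0.5426*97*39928 = 2101498.4816 C
m = Q*M/(n*F) = 2101498.4816*46/(2*96485) = 500.953 g

500.953 g


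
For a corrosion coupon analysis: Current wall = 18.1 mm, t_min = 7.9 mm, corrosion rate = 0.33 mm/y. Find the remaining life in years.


Apply the remaining-life relation: RL = (t_current − t_min) / CR
RL = (18.1 − 7.9) / 0.33 = 10.2 / 0.33 = 30.9 years

30.9 years


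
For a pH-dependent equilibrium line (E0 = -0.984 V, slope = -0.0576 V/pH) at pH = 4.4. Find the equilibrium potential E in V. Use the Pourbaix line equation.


Apply the Pourbaix line equation: E = E0 + slope*pH
E = -0.984 + (-0.0576)*4.4 = -0.984 + (-0.25344) = -1.23744 V
Rounded to 3 decimal places: E = -1.237 V

-1.237 V


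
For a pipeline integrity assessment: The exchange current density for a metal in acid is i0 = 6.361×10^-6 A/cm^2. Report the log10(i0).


i0 = 6.361×10^-6 A/cm^2
log10(i0) = -5.196

-5.196


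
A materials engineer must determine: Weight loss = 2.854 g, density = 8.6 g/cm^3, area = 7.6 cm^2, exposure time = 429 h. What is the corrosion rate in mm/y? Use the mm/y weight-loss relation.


Apply the mm/y weight-loss relation: CR = 87600 * W / (D * A * T)
Numerator: 87600 * 2.854 = 250010.4
Denominator: 8.6 * 7.6 * 429 = 28039.44
CR = 250010.4 / 28039.44 = 8.9164 mm/y

8.9164 mm/y


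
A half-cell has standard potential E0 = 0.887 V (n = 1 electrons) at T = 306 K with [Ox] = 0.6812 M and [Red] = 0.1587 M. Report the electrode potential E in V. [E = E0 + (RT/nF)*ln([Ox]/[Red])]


Apply the Nernst equation: E = E0 + (RT/nF)*ln([Ox]/[Red])
Step 1: RT/nF = 8.314*306/(1*96485) = 0.02636766 V
Step 2: [Ox]/[Red] = 0.6812/0.1587 = 4.292376
Step 3: ln(4.292376) = 1.45684
Step 4: correction = 0.02636766 * 1.45684 = 0.038 V
E = 0.887 + 0.038 = 0.925 V

0.925 V


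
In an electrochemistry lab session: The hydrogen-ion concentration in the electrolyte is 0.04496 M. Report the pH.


pH = −log10[H+]
pH = −log10(0.04496) = 1.35

1.35


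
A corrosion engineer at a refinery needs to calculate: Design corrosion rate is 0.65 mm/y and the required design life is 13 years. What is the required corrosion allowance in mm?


Corrosion allowance = CR × design life
CA = 0.65 * 13 = 8.45 mm

8.45 mm


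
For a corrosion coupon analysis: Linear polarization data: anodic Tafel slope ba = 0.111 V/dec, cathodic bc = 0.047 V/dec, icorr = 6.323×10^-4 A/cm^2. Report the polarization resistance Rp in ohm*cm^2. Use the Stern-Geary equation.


Apply the Stern-Geary equation: Rp = ba*bc / (2.303*icorr*(ba+bc))
ba*bc = 0.111*0.047 = 0.005217
ba+bc = 0.158; 2.303*icorr*(ba+bc) = 2.303*6.323×10^-4*0.158 = 2.3007753×10^-4
Rp = 0.005217 / 2.3007753×10^-4 = 22.7 ohm*cm^2

22.7 ohm*cm^2


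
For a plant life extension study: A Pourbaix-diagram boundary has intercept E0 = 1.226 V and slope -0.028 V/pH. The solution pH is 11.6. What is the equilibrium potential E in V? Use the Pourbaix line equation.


Apply the Pourbaix line equation: E = E0 + slope*pH
E = 1.226 + (-0.028)*11.6 = 1.226 + (-0.3248) = 0.9012 V
Rounded to 3 decimal places: E = 0.901 V

0.901 V


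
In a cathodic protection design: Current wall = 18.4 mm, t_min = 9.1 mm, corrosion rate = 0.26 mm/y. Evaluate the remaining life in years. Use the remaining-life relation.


Apply the remaining-life relation: RL = (t_current − t_min) / CR
RL = (18.4 − 9.1) / 0.26 = 9.3 / 0.26 = 35.8 years

35.8 years


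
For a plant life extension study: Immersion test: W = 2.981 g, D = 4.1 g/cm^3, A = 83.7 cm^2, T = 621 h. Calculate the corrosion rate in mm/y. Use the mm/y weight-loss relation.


Apply the mm/y weight-loss relation: CR = 87600 * W / (D * A * T)
Numerator: 87600 * 2.981 = 261135.6
Denominator: 4.1 * 83.7 * 621 = 213108.57
CR = 261135.6 / 213108.57 = 1.225364 mm/y

1.225364 mm/y


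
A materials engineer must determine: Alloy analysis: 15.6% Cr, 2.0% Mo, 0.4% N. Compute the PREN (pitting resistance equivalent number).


Apply the PREN formula: PREN = Cr + 3.3*Mo + 16*N
PREN = 15.6 + 3.3*2.0 + 16*0.4
PREN = 15.6 + 6.6 + 6.4 = 28.6

28.6


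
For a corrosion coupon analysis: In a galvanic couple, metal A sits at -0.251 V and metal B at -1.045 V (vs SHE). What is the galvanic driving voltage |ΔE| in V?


Driving voltage is the absolute potential difference.
|ΔE| = |-0.251 − (-1.045)| = 0.794 V

0.794 V


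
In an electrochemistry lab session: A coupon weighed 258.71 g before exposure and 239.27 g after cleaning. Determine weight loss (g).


Weight loss = initial − final
WL = 258.71 − 239.27 = 19.44 g

19.44 g


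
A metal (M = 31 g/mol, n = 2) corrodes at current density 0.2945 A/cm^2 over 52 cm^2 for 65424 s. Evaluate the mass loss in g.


Apply Faraday's law: m = i*A*t*M / (n*F)
Total charge passed Q = i*A*t = 0.2945*52*65424 = 1001903.136 C
m = Q*M/(n*F) = 1001903.136*31/(2*96485) = 160.9525 g

160.9525 g


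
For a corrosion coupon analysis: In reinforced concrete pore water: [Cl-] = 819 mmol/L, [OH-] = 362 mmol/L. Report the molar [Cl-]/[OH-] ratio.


Threshold parameter = [Cl-] / [OH-] (molar basis; both in mmol/L, so units cancel)
Ratio = 819 / 362 = 2.26

2.26


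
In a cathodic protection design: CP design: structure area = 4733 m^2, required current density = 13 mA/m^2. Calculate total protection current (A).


I = area * current density, then convert mA → A (÷1000)
I = 4733 * 13 / 1000 = 61.53 A

61.53 A


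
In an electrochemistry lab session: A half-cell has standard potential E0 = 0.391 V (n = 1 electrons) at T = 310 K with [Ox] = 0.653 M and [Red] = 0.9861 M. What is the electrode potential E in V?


Apply the Nernst equation: E = E0 + (RT/nF)*ln([Ox]/[Red])
Step 1: RT/nF = 8.314*310/(1*96485) = 0.02671234 V
Step 2: [Ox]/[Red] = 0.653/0.9861 = 0.662205
Step 3: ln(0.662205) = -0.41218
Step 4: correction = 0.02671234 * -0.41218 = -0.011 V
E = 0.391 + -0.011 = 0.38 V

0.38 V


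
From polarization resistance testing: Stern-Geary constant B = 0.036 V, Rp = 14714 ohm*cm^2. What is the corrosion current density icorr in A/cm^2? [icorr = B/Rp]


Apply the Stern-Geary relation: icorr = B / Rp
icorr = 0.036 / 14714 = 2.447×10^-6 A/cm^2

2.447×10^-6 A/cm^2


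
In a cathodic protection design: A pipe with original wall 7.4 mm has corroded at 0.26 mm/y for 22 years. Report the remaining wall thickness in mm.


Remaining wall = original − CR × time
t = 7.4 − 0.26*22 = 7.4 − 5.72 = 1.68 mm

1.68 mm


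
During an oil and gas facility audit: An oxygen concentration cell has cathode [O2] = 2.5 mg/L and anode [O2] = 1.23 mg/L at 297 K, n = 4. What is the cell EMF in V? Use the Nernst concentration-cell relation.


Apply the Nernst concentration-cell relation: E = (RT/nF)*ln(C_cathode/C_anode)
RT/nF = 8.314*297/(4*96485) = 0.00639804 V
ln(2.5/1.23) = 0.70928
E = 0.00639804 * 0.70928 = 0.00454 V

0.00454 V


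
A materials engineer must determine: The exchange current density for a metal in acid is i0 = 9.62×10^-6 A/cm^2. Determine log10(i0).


i0 = 9.62×10^-6 A/cm^2
log10(i0) = -5.017

-5.017


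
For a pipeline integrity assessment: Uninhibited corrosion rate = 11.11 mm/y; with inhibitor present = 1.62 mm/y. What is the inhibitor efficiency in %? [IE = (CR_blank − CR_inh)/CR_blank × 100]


Apply the inhibitor-efficiency definition: IE = (CR_blank − CR_inh)/CR_blank × 100
IE = (11.11 − 1.62) / 11.11 × 100
IE = 9.49 / 11.11 × 100 = 85.4 %

85.4 %


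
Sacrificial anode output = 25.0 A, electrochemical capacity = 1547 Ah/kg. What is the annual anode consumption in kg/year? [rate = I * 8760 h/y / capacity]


Annual consumption = current * hours per year / capacity
Rate = 25.0 * 8760 / 1547 = 141.6 kg/year

141.6 kg/year


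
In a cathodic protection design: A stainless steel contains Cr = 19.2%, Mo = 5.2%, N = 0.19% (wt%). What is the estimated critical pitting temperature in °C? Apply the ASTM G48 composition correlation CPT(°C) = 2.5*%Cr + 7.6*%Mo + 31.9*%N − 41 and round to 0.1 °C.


Apply the ASTM G48 empirical CPT estimate: CPT(°C) = 2.5*%Cr + 7.6*%Mo + 31.9*%N − 41
2.5*19.2 = 48; 7.6*5.2 = 39.52; 31.9*0.19 = 6.061
CPT = 48 + 39.52 + 6.061 − 41 = 52.581 °C
Rounded to 0.1 °C: CPT ≈ 52.6 °C

52.6 °C


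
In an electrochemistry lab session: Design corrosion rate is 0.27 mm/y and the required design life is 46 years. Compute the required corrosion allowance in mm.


Corrosion allowance = CR × design life
CA = 0.27 * 46 = 12.42 mm

12.42 mm


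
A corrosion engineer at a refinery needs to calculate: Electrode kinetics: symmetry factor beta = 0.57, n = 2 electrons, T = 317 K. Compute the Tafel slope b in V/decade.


Apply the Tafel slope relation: b = 2.303*R*T/(beta*n*F)
Numerator: 2.303 * 8.314 * 317 = 6069.64
Denominator: 0.57 * 2 * 96485 = 109992.9
b = 6069.64 / 109992.9 = 0.0552 V/decade

0.0552 V/decade
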